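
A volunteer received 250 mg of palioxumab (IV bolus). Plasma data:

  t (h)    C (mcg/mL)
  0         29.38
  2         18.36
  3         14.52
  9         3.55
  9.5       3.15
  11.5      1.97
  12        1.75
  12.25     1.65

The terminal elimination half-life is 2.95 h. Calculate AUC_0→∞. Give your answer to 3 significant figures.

AUC = 134 mcg/mL·h

Trapezoidal AUC_0→12.25:
  [0→2]: (29.38+18.36)/2 × 2 = 47.74
  [2→3]: (18.36+14.52)/2 × 1 = 16.44
  [3→9]: (14.52+3.55)/2 × 6 = 54.21
  [9→9.5]: (3.55+3.15)/2 × 0.5 = 1.675
  [9.5→11.5]: (3.15+1.97)/2 × 2 = 5.12
  [11.5→12]: (1.97+1.75)/2 × 0.5 = 0.93
  [12→12.25]: (1.75+1.65)/2 × 0.25 = 0.425
  Sum = 126.54 mcg/mL·h
k_e = ln2 / t½ = 0.693147 / 2.95 = 0.2350 h^-1
Extrapolated tail: C_last / k_e = 1.65 / 0.235 = 7.021
AUC_0→∞ = 126.54 + 7.021 = 133.561 mcg/mL·h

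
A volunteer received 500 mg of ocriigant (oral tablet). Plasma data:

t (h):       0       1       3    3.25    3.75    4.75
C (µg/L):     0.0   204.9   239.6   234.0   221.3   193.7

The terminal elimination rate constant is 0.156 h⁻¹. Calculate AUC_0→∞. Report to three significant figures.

Trapezoidal AUC_0→4.75:
  [0→1]: (0.0+204.9)/2 × 1 = 102.45
  [1→3]: (204.9+239.6)/2 × 2 = 444.5
  [3→3.25]: (239.6+234.0)/2 × 0.25 = 59.2
  [3.25→3.75]: (234.0+221.3)/2 × 0.5 = 113.825
  [3.75→4.75]: (221.3+193.7)/2 × 1 = 207.5
  Sum = 927.475 µg/L·h
Extrapolated tail: C_last / k_e = 193.7 / 0.156 = 1241.667
AUC_0→∞ = 927.475 + 1241.667 = 2169.142 µg/L·h

AUC = 2170 µg/L·h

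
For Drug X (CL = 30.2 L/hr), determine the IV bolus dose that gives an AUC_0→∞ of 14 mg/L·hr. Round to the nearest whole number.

Dose_iv = CL × AUC_0→∞
     = 30.2 × 14 = 422.8 mg

Dose = 423 mg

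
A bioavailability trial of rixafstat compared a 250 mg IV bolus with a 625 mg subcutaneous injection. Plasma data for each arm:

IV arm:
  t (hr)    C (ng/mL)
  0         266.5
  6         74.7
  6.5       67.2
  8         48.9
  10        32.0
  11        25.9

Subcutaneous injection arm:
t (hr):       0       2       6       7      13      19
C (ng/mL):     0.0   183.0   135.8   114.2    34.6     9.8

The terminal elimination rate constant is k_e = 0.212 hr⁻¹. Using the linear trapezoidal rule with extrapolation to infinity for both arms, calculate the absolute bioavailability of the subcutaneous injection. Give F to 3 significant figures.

Trapezoidal AUC_0→11 (IV):
  [0→6]: (266.5+74.7)/2 × 6 = 1023.6
  [6→6.5]: (74.7+67.2)/2 × 0.5 = 35.475
  [6.5→8]: (67.2+48.9)/2 × 1.5 = 87.075
  [8→10]: (48.9+32.0)/2 × 2 = 80.9
  [10→11]: (32.0+25.9)/2 × 1 = 28.95
  Sum = 1256.0 ng/mL·hr
IV tail: 25.9/0.212 = 122.170; AUC_iv,0→∞ = 1256.0 + 122.170 = 1378.17 ng/mL·hr
Trapezoidal AUC_0→19 (subcutaneous injection):
  [0→2]: (0.0+183.0)/2 × 2 = 183.0
  [2→6]: (183.0+135.8)/2 × 4 = 637.6
  [6→7]: (135.8+114.2)/2 × 1 = 125.0
  [7→13]: (114.2+34.6)/2 × 6 = 446.4
  [13→19]: (34.6+9.8)/2 × 6 = 133.2
  Sum = 1525.2 ng/mL·hr
subcutaneous injection tail: 9.8/0.212 = 46.226; AUC_ev,0→∞ = 1525.2 + 46.226 = 1571.426 ng/mL·hr
F = (AUC_ev/D_ev)/(AUC_iv/D_iv) = (1571.426/625)/(1378.17/250) = 2.5142816/5.51268 = 0.4561

F = 0.456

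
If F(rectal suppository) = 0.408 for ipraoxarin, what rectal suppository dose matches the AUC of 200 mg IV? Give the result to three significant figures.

For equal systemic exposure: F × D_ev = D_iv
D_ev = D_iv / F = 200 / 0.408 = 490.196 mg

D_rectal = 490 mg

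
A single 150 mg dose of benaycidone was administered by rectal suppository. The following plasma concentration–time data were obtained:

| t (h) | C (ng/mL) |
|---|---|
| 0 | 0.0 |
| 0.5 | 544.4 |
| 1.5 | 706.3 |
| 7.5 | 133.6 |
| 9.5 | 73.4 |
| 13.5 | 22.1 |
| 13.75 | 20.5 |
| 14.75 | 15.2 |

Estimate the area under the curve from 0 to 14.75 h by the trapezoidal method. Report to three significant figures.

Trapezoidal AUC_0→14.75:
  [0→0.5]: (0.0+544.4)/2 × 0.5 = 136.1
  [0.5→1.5]: (544.4+706.3)/2 × 1 = 625.35
  [1.5→7.5]: (706.3+133.6)/2 × 6 = 2519.7
  [7.5→9.5]: (133.6+73.4)/2 × 2 = 207.0
  [9.5→13.5]: (73.4+22.1)/2 × 4 = 191.0
  [13.5→13.75]: (22.1+20.5)/2 × 0.25 = 5.325
  [13.75→14.75]: (20.5+15.2)/2 × 1 = 17.85
  Sum = 3702.325 ng/mL·h

AUC = 3700 ng/mL·h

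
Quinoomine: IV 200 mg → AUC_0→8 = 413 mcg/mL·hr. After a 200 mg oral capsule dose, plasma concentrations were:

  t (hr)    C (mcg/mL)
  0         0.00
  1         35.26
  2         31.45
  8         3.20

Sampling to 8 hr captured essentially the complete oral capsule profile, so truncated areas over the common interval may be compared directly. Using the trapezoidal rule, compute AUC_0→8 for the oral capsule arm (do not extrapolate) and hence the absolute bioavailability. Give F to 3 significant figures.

Trapezoidal AUC_0→8 (oral capsule):
  [0→1]: (0.00+35.26)/2 × 1 = 17.63
  [1→2]: (35.26+31.45)/2 × 1 = 33.355
  [2→8]: (31.45+3.20)/2 × 6 = 103.95
  Sum = 154.935 mcg/mL·hr
F = (AUC_ev/D_ev)/(AUC_iv/D_iv) = (154.935/200)/(413/200) = 0.774675/2.065 = 0.3751

F = 0.375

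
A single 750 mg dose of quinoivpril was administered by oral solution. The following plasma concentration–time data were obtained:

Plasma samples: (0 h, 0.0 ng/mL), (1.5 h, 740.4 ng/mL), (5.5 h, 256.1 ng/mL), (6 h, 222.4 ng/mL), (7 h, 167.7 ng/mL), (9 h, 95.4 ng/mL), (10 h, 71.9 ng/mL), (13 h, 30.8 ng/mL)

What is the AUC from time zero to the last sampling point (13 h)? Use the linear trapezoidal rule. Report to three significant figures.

AUC = 3360 ng/mL·h

Trapezoidal AUC_0→13:
  [0→1.5]: (0.0+740.4)/2 × 1.5 = 555.3
  [1.5→5.5]: (740.4+256.1)/2 × 4 = 1993.0
  [5.5→6]: (256.1+222.4)/2 × 0.5 = 119.625
  [6→7]: (222.4+167.7)/2 × 1 = 195.05
  [7→9]: (167.7+95.4)/2 × 2 = 263.1
  [9→10]: (95.4+71.9)/2 × 1 = 83.65
  [10→13]: (71.9+30.8)/2 × 3 = 154.05
  Sum = 3363.775 ng/mL·h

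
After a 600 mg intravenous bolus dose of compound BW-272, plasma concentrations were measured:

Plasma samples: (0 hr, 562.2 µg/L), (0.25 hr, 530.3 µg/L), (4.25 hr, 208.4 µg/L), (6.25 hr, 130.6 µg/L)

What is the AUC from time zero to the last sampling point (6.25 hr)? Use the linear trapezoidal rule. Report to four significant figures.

Trapezoidal AUC_0→6.25:
  [0→0.25]: (562.2+530.3)/2 × 0.25 = 136.5625
  [0.25→4.25]: (530.3+208.4)/2 × 4 = 1477.4
  [4.25→6.25]: (208.4+130.6)/2 × 2 = 339.0
  Sum = 1952.9625 µg/L·hr

AUC = 1953 µg/L·hr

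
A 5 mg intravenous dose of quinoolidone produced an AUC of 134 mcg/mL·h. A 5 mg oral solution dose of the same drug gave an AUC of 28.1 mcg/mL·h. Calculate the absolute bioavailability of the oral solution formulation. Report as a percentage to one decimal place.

F = 21.0%

F = (AUC_ev / D_ev) / (AUC_iv / D_iv)
  = (28.1/5) / (134/5)
  = 5.62 / 26.8 = 0.2097
  = 20.97%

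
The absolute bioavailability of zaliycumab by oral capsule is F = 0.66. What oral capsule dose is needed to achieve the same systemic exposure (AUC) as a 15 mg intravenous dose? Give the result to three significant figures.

D_oral = 22.7 mg

For equal systemic exposure: F × D_ev = D_iv
D_ev = D_iv / F = 15 / 0.66 = 22.7273 mg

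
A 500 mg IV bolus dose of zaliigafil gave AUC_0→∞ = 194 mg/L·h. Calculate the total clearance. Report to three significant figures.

CL = Dose_iv / AUC_0→∞
   = 500 / 194 = 2.57732 L/h

CL = 2.58 L/h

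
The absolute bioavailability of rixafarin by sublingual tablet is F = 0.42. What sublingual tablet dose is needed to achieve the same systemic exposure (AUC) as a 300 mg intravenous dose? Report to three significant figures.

D_sublingual = 714 mg

For equal systemic exposure: F × D_ev = D_iv
D_ev = D_iv / F = 300 / 0.42 = 714.286 mg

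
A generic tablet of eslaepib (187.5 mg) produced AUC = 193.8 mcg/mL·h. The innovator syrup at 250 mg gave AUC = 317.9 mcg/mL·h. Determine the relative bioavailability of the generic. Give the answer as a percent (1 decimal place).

F_rel = (AUC_test/D_test) / (AUC_ref/D_ref)
      = (193.8/187.5) / (317.9/250)
      = 1.0336 / 1.2716 = 0.8128 = 81.28%

F_rel = 81.3%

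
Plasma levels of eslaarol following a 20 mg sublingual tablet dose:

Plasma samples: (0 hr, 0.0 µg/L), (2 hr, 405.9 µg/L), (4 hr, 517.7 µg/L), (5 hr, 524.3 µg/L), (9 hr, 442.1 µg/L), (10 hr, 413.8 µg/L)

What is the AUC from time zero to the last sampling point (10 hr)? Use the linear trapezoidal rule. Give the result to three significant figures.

Trapezoidal AUC_0→10:
  [0→2]: (0.0+405.9)/2 × 2 = 405.9
  [2→4]: (405.9+517.7)/2 × 2 = 923.6
  [4→5]: (517.7+524.3)/2 × 1 = 521.0
  [5→9]: (524.3+442.1)/2 × 4 = 1932.8
  [9→10]: (442.1+413.8)/2 × 1 = 427.95
  Sum = 4211.25 µg/L·hr

AUC = 4210 µg/L·hr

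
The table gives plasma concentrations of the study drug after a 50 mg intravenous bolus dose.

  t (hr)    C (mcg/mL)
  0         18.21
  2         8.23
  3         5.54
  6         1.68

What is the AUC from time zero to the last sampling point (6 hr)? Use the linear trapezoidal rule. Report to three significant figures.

AUC = 44.2 mcg/mL·hr

Trapezoidal AUC_0→6:
  [0→2]: (18.21+8.23)/2 × 2 = 26.44
  [2→3]: (8.23+5.54)/2 × 1 = 6.885
  [3→6]: (5.54+1.68)/2 × 3 = 10.83
  Sum = 44.155 mcg/mL·hr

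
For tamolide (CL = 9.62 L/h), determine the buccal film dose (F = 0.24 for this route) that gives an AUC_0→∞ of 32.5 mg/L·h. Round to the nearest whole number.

Dose = 1303 mg

Dose = CL × AUC_0→∞ / F
     = 9.62 × 32.5 / 0.24 = 1302.71 mg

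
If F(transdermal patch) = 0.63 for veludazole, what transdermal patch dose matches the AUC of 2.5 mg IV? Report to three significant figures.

D_transdermal = 3.97 mg

For equal systemic exposure: F × D_ev = D_iv
D_ev = D_iv / F = 2.5 / 0.63 = 3.96825 mg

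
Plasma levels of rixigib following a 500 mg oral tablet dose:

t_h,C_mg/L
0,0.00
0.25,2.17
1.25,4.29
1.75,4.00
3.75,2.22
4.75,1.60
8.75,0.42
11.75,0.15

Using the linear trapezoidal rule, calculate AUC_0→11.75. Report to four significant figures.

AUC = 18.60 mg/L·h

Trapezoidal AUC_0→11.75:
  [0→0.25]: (0.00+2.17)/2 × 0.25 = 0.27125
  [0.25→1.25]: (2.17+4.29)/2 × 1 = 3.23
  [1.25→1.75]: (4.29+4.00)/2 × 0.5 = 2.0725
  [1.75→3.75]: (4.00+2.22)/2 × 2 = 6.22
  [3.75→4.75]: (2.22+1.60)/2 × 1 = 1.91
  [4.75→8.75]: (1.60+0.42)/2 × 4 = 4.04
  [8.75→11.75]: (0.42+0.15)/2 × 3 = 0.855
  Sum = 18.59875 mg/L·h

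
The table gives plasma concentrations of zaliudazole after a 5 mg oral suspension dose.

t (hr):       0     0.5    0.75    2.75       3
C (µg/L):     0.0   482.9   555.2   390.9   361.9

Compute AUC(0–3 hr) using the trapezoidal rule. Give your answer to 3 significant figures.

AUC = 1290 µg/L·hr

Trapezoidal AUC_0→3:
  [0→0.5]: (0.0+482.9)/2 × 0.5 = 120.725
  [0.5→0.75]: (482.9+555.2)/2 × 0.25 = 129.7625
  [0.75→2.75]: (555.2+390.9)/2 × 2 = 946.1
  [2.75→3]: (390.9+361.9)/2 × 0.25 = 94.1
  Sum = 1290.6875 µg/L·hr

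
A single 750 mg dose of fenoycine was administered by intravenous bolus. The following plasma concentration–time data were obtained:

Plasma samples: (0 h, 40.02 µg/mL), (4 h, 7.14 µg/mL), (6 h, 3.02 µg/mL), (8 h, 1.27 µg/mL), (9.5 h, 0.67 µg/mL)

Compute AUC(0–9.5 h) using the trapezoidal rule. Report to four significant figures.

Trapezoidal AUC_0→9.5:
  [0→4]: (40.02+7.14)/2 × 4 = 94.32
  [4→6]: (7.14+3.02)/2 × 2 = 10.16
  [6→8]: (3.02+1.27)/2 × 2 = 4.29
  [8→9.5]: (1.27+0.67)/2 × 1.5 = 1.455
  Sum = 110.225 µg/mL·h

AUC = 110.2 µg/mL·h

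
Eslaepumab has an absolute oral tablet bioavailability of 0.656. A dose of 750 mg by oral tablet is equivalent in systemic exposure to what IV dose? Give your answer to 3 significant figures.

Systemic exposure from an extravascular dose = F × D_ev, so the equivalent IV dose is F × D_ev.
D_iv = F × D_ev = 0.656 × 750 = 492 mg

D_iv = 492 mg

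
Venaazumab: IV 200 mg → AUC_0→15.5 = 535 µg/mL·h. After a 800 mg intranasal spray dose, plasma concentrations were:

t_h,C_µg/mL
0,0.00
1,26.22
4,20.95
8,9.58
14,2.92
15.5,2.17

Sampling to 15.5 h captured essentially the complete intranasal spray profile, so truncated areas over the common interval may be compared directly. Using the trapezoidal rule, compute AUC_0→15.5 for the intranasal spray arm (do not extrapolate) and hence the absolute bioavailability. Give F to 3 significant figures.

F = 0.0870

Trapezoidal AUC_0→15.5 (intranasal spray):
  [0→1]: (0.00+26.22)/2 × 1 = 13.11
  [1→4]: (26.22+20.95)/2 × 3 = 70.755
  [4→8]: (20.95+9.58)/2 × 4 = 61.06
  [8→14]: (9.58+2.92)/2 × 6 = 37.5
  [14→15.5]: (2.92+2.17)/2 × 1.5 = 3.8175
  Sum = 186.2425 µg/mL·h
F = (AUC_ev/D_ev)/(AUC_iv/D_iv) = (186.2425/800)/(535/200) = 0.232803/2.675 = 0.0870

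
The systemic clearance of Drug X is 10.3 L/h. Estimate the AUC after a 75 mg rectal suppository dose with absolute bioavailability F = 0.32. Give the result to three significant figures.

AUC = 2.33 mg/L·h

AUC_0→∞ = F × Dose / CL
        = 0.32 × 75 / 10.3 = 2.3301 mg/L·h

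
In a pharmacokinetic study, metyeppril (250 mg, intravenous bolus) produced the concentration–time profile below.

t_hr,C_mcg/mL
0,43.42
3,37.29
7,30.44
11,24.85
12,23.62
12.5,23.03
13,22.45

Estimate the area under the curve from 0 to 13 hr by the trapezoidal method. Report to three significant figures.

AUC = 414 mcg/mL·hr

Trapezoidal AUC_0→13:
  [0→3]: (43.42+37.29)/2 × 3 = 121.065
  [3→7]: (37.29+30.44)/2 × 4 = 135.46
  [7→11]: (30.44+24.85)/2 × 4 = 110.58
  [11→12]: (24.85+23.62)/2 × 1 = 24.235
  [12→12.5]: (23.62+23.03)/2 × 0.5 = 11.6625
  [12.5→13]: (23.03+22.45)/2 × 0.5 = 11.37
  Sum = 414.3725 mcg/mL·hr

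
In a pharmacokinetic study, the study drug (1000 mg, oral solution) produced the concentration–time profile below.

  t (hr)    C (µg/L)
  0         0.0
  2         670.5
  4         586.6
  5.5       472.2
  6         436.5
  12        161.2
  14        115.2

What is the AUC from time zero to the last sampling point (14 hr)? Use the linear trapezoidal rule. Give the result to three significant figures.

Trapezoidal AUC_0→14:
  [0→2]: (0.0+670.5)/2 × 2 = 670.5
  [2→4]: (670.5+586.6)/2 × 2 = 1257.1
  [4→5.5]: (586.6+472.2)/2 × 1.5 = 794.1
  [5.5→6]: (472.2+436.5)/2 × 0.5 = 227.175
  [6→12]: (436.5+161.2)/2 × 6 = 1793.1
  [12→14]: (161.2+115.2)/2 × 2 = 276.4
  Sum = 5018.375 µg/L·hr

AUC = 5020 µg/L·hr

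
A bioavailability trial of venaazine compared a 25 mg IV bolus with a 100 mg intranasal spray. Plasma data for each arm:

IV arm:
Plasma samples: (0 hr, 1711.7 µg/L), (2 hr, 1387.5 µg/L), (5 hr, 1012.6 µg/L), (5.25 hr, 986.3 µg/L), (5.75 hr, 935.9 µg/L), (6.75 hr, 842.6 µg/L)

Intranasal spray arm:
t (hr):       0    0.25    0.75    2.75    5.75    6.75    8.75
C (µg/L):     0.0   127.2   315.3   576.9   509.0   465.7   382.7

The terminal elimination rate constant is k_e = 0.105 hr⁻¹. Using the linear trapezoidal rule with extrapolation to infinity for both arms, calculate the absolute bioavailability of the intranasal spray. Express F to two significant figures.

Trapezoidal AUC_0→6.75 (IV):
  [0→2]: (1711.7+1387.5)/2 × 2 = 3099.2
  [2→5]: (1387.5+1012.6)/2 × 3 = 3600.15
  [5→5.25]: (1012.6+986.3)/2 × 0.25 = 249.8625
  [5.25→5.75]: (986.3+935.9)/2 × 0.5 = 480.55
  [5.75→6.75]: (935.9+842.6)/2 × 1 = 889.25
  Sum = 8319.0125 µg/L·hr
IV tail: 842.6/0.105 = 8024.762; AUC_iv,0→∞ = 8319.0125 + 8024.762 = 16343.7745 µg/L·hr
Trapezoidal AUC_0→8.75 (intranasal spray):
  [0→0.25]: (0.0+127.2)/2 × 0.25 = 15.9
  [0.25→0.75]: (127.2+315.3)/2 × 0.5 = 110.625
  [0.75→2.75]: (315.3+576.9)/2 × 2 = 892.2
  [2.75→5.75]: (576.9+509.0)/2 × 3 = 1628.85
  [5.75→6.75]: (509.0+465.7)/2 × 1 = 487.35
  [6.75→8.75]: (465.7+382.7)/2 × 2 = 848.4
  Sum = 3983.325 µg/L·hr
intranasal spray tail: 382.7/0.105 = 3644.762; AUC_ev,0→∞ = 3983.325 + 3644.762 = 7628.087 µg/L·hr
F = (AUC_ev/D_ev)/(AUC_iv/D_iv) = (7628.087/100)/(16343.7745/25) = 76.28087/653.75098 = 0.1167

F = 0.12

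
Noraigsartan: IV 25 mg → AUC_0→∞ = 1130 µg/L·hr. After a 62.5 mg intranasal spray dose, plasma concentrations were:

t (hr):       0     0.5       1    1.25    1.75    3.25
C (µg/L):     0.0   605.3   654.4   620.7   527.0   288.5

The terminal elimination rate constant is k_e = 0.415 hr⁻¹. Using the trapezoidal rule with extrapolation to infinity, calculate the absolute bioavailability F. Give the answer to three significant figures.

Trapezoidal AUC_0→3.25 (intranasal spray):
  [0→0.5]: (0.0+605.3)/2 × 0.5 = 151.325
  [0.5→1]: (605.3+654.4)/2 × 0.5 = 314.925
  [1→1.25]: (654.4+620.7)/2 × 0.25 = 159.3875
  [1.25→1.75]: (620.7+527.0)/2 × 0.5 = 286.925
  [1.75→3.25]: (527.0+288.5)/2 × 1.5 = 611.625
  Sum = 1524.1875 µg/L·hr
Tail: C_last/k_e = 288.5/0.415 = 695.181
AUC_0→∞ (intranasal spray) = 1524.1875 + 695.181 = 2219.3685 µg/L·hr
F = (AUC_ev/D_ev)/(AUC_iv/D_iv) = (2219.3685/62.5)/(1130/25) = 35.509896/45.2 = 0.7856

F = 0.786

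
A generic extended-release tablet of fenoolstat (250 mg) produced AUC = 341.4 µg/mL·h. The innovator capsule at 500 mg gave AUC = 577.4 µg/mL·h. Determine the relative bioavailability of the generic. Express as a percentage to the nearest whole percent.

F_rel = 118%

F_rel = (AUC_test/D_test) / (AUC_ref/D_ref)
      = (341.4/250) / (577.4/500)
      = 1.3656 / 1.1548 = 1.1825 = 118.25%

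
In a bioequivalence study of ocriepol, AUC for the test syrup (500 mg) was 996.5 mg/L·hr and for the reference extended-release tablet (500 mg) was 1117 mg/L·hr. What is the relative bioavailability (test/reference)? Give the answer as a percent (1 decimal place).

F_rel = 89.2%

F_rel = (AUC_test/D_test) / (AUC_ref/D_ref)
      = (996.5/500) / (1117/500)
      = 1.993 / 2.234 = 0.8921 = 89.21%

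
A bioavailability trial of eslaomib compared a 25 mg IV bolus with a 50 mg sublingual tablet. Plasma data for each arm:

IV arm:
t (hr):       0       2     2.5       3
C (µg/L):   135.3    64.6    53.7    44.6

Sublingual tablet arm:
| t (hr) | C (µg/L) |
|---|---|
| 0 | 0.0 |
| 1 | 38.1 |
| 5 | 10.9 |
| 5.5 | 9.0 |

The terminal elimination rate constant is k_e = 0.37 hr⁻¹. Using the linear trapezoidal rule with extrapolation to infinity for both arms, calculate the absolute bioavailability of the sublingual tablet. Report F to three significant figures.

Trapezoidal AUC_0→3 (IV):
  [0→2]: (135.3+64.6)/2 × 2 = 199.9
  [2→2.5]: (64.6+53.7)/2 × 0.5 = 29.575
  [2.5→3]: (53.7+44.6)/2 × 0.5 = 24.575
  Sum = 254.05 µg/L·hr
IV tail: 44.6/0.37 = 120.541; AUC_iv,0→∞ = 254.05 + 120.541 = 374.591 µg/L·hr
Trapezoidal AUC_0→5.5 (sublingual tablet):
  [0→1]: (0.0+38.1)/2 × 1 = 19.05
  [1→5]: (38.1+10.9)/2 × 4 = 98.0
  [5→5.5]: (10.9+9.0)/2 × 0.5 = 4.975
  Sum = 122.025 µg/L·hr
sublingual tablet tail: 9.0/0.37 = 24.324; AUC_ev,0→∞ = 122.025 + 24.324 = 146.349 µg/L·hr
F = (AUC_ev/D_ev)/(AUC_iv/D_iv) = (146.349/50)/(374.591/25) = 2.92698/14.98364 = 0.1953

F = 0.195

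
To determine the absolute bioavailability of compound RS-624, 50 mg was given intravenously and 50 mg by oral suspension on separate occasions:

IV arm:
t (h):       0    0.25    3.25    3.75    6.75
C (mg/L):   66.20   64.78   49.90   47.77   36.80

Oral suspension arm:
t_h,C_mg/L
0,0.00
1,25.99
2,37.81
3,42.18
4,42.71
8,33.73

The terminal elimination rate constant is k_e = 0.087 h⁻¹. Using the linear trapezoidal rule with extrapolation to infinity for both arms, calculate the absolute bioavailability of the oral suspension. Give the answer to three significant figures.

Trapezoidal AUC_0→6.75 (IV):
  [0→0.25]: (66.20+64.78)/2 × 0.25 = 16.3725
  [0.25→3.25]: (64.78+49.90)/2 × 3 = 172.02
  [3.25→3.75]: (49.90+47.77)/2 × 0.5 = 24.4175
  [3.75→6.75]: (47.77+36.80)/2 × 3 = 126.855
  Sum = 339.665 mg/L·h
IV tail: 36.80/0.087 = 422.989; AUC_iv,0→∞ = 339.665 + 422.989 = 762.654 mg/L·h
Trapezoidal AUC_0→8 (oral suspension):
  [0→1]: (0.00+25.99)/2 × 1 = 12.995
  [1→2]: (25.99+37.81)/2 × 1 = 31.9
  [2→3]: (37.81+42.18)/2 × 1 = 39.995
  [3→4]: (42.18+42.71)/2 × 1 = 42.445
  [4→8]: (42.71+33.73)/2 × 4 = 152.88
  Sum = 280.215 mg/L·h
oral suspension tail: 33.73/0.087 = 387.701; AUC_ev,0→∞ = 280.215 + 387.701 = 667.916 mg/L·h
F = (AUC_ev/D_ev)/(AUC_iv/D_iv) = (667.916/50)/(762.654/50) = 13.35832/15.25308 = 0.8758

F = 0.876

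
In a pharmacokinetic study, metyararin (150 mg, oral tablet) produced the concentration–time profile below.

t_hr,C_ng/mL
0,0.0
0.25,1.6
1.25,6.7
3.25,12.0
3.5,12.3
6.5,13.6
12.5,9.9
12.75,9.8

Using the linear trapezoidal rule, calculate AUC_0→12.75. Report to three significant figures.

AUC = 138 ng/mL·hr

Trapezoidal AUC_0→12.75:
  [0→0.25]: (0.0+1.6)/2 × 0.25 = 0.2
  [0.25→1.25]: (1.6+6.7)/2 × 1 = 4.15
  [1.25→3.25]: (6.7+12.0)/2 × 2 = 18.7
  [3.25→3.5]: (12.0+12.3)/2 × 0.25 = 3.0375
  [3.5→6.5]: (12.3+13.6)/2 × 3 = 38.85
  [6.5→12.5]: (13.6+9.9)/2 × 6 = 70.5
  [12.5→12.75]: (9.9+9.8)/2 × 0.25 = 2.4625
  Sum = 137.9 ng/mL·hr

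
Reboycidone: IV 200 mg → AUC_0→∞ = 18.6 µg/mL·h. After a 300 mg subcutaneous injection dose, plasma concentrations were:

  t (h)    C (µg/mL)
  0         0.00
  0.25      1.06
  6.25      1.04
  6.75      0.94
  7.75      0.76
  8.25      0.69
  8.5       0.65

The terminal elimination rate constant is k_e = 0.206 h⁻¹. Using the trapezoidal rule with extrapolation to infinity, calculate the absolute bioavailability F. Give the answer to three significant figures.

F = 0.411

Trapezoidal AUC_0→8.5 (subcutaneous injection):
  [0→0.25]: (0.00+1.06)/2 × 0.25 = 0.1325
  [0.25→6.25]: (1.06+1.04)/2 × 6 = 6.3
  [6.25→6.75]: (1.04+0.94)/2 × 0.5 = 0.495
  [6.75→7.75]: (0.94+0.76)/2 × 1 = 0.85
  [7.75→8.25]: (0.76+0.69)/2 × 0.5 = 0.3625
  [8.25→8.5]: (0.69+0.65)/2 × 0.25 = 0.1675
  Sum = 8.3075 µg/mL·h
Tail: C_last/k_e = 0.65/0.206 = 3.155
AUC_0→∞ (subcutaneous injection) = 8.3075 + 3.155 = 11.4625 µg/mL·h
F = (AUC_ev/D_ev)/(AUC_iv/D_iv) = (11.4625/300)/(18.6/200) = 0.0382083/0.093 = 0.4108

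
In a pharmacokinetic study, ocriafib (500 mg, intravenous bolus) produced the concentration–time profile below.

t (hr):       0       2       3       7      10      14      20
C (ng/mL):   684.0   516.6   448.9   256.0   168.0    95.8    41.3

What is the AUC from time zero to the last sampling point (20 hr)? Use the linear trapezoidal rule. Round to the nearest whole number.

AUC = 4668 ng/mL·hr

Trapezoidal AUC_0→20:
  [0→2]: (684.0+516.6)/2 × 2 = 1200.6
  [2→3]: (516.6+448.9)/2 × 1 = 482.75
  [3→7]: (448.9+256.0)/2 × 4 = 1409.8
  [7→10]: (256.0+168.0)/2 × 3 = 636.0
  [10→14]: (168.0+95.8)/2 × 4 = 527.6
  [14→20]: (95.8+41.3)/2 × 6 = 411.3
  Sum = 4668.05 ng/mL·hr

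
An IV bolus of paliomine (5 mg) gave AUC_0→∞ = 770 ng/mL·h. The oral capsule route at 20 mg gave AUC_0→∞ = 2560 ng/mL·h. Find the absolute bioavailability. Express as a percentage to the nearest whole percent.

F = (AUC_ev / D_ev) / (AUC_iv / D_iv)
  = (2560/20) / (770/5)
  = 128 / 154 = 0.8312
  = 83.12%

F = 83%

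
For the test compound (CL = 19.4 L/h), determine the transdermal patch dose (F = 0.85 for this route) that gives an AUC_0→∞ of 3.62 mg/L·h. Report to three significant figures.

Dose = 82.6 mg

Dose = CL × AUC_0→∞ / F
     = 19.4 × 3.62 / 0.85 = 82.6212 mg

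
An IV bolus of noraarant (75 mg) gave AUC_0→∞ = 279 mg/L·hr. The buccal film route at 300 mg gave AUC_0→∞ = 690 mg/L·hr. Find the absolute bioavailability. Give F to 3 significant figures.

F = 0.618

F = (AUC_ev / D_ev) / (AUC_iv / D_iv)
  = (690/300) / (279/75)
  = 2.3 / 3.72 = 0.6183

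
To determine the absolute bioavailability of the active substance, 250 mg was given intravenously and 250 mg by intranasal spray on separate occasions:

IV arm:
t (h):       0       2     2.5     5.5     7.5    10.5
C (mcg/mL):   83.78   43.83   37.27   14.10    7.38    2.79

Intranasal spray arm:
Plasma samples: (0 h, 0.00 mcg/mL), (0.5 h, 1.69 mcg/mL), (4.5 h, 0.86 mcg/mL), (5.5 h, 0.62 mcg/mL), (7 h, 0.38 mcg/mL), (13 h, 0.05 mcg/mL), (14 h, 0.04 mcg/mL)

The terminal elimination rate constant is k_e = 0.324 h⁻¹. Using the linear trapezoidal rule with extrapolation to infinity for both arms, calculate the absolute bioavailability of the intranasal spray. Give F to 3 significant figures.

F = 0.0313

Trapezoidal AUC_0→10.5 (IV):
  [0→2]: (83.78+43.83)/2 × 2 = 127.61
  [2→2.5]: (43.83+37.27)/2 × 0.5 = 20.275
  [2.5→5.5]: (37.27+14.10)/2 × 3 = 77.055
  [5.5→7.5]: (14.10+7.38)/2 × 2 = 21.48
  [7.5→10.5]: (7.38+2.79)/2 × 3 = 15.255
  Sum = 261.675 mcg/mL·h
IV tail: 2.79/0.324 = 8.611; AUC_iv,0→∞ = 261.675 + 8.611 = 270.286 mcg/mL·h
Trapezoidal AUC_0→14 (intranasal spray):
  [0→0.5]: (0.00+1.69)/2 × 0.5 = 0.4225
  [0.5→4.5]: (1.69+0.86)/2 × 4 = 5.1
  [4.5→5.5]: (0.86+0.62)/2 × 1 = 0.74
  [5.5→7]: (0.62+0.38)/2 × 1.5 = 0.75
  [7→13]: (0.38+0.05)/2 × 6 = 1.29
  [13→14]: (0.05+0.04)/2 × 1 = 0.045
  Sum = 8.3475 mcg/mL·h
intranasal spray tail: 0.04/0.324 = 0.123; AUC_ev,0→∞ = 8.3475 + 0.123 = 8.4705 mcg/mL·h
F = (AUC_ev/D_ev)/(AUC_iv/D_iv) = (8.4705/250)/(270.286/250) = 0.033882/1.081144 = 0.0313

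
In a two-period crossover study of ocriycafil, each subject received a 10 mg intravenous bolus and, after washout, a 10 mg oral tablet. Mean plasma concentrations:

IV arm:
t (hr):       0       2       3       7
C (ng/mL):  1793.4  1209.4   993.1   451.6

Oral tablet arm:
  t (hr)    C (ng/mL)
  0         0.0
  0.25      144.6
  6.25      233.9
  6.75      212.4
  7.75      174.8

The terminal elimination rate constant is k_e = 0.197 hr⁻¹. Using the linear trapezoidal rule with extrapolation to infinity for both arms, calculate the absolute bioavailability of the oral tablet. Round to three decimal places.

F = 0.253

Trapezoidal AUC_0→7 (IV):
  [0→2]: (1793.4+1209.4)/2 × 2 = 3002.8
  [2→3]: (1209.4+993.1)/2 × 1 = 1101.25
  [3→7]: (993.1+451.6)/2 × 4 = 2889.4
  Sum = 6993.45 ng/mL·hr
IV tail: 451.6/0.197 = 2292.386; AUC_iv,0→∞ = 6993.45 + 2292.386 = 9285.836 ng/mL·hr
Trapezoidal AUC_0→7.75 (oral tablet):
  [0→0.25]: (0.0+144.6)/2 × 0.25 = 18.075
  [0.25→6.25]: (144.6+233.9)/2 × 6 = 1135.5
  [6.25→6.75]: (233.9+212.4)/2 × 0.5 = 111.575
  [6.75→7.75]: (212.4+174.8)/2 × 1 = 193.6
  Sum = 1458.75 ng/mL·hr
oral tablet tail: 174.8/0.197 = 887.310; AUC_ev,0→∞ = 1458.75 + 887.310 = 2346.06 ng/mL·hr
F = (AUC_ev/D_ev)/(AUC_iv/D_iv) = (2346.06/10)/(9285.836/10) = 234.606/928.5836 = 0.2526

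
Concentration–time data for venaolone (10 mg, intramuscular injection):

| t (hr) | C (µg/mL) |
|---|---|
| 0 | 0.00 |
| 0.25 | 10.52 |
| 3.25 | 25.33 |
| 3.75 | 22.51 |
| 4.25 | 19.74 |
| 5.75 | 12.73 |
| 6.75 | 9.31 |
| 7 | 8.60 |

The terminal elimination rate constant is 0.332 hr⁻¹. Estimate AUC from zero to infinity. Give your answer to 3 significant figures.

Trapezoidal AUC_0→7:
  [0→0.25]: (0.00+10.52)/2 × 0.25 = 1.315
  [0.25→3.25]: (10.52+25.33)/2 × 3 = 53.775
  [3.25→3.75]: (25.33+22.51)/2 × 0.5 = 11.96
  [3.75→4.25]: (22.51+19.74)/2 × 0.5 = 10.5625
  [4.25→5.75]: (19.74+12.73)/2 × 1.5 = 24.3525
  [5.75→6.75]: (12.73+9.31)/2 × 1 = 11.02
  [6.75→7]: (9.31+8.60)/2 × 0.25 = 2.23875
  Sum = 115.22375 µg/mL·hr
Extrapolated tail: C_last / k_e = 8.60 / 0.332 = 25.904
AUC_0→∞ = 115.22375 + 25.904 = 141.12775 µg/mL·hr

AUC = 141 µg/mL·hr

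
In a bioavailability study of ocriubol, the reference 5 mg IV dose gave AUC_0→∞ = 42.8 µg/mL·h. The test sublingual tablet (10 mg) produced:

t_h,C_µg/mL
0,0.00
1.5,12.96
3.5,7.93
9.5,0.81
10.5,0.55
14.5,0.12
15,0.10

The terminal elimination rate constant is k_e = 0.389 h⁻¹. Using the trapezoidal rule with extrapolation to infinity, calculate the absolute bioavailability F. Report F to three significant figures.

F = 0.691

Trapezoidal AUC_0→15 (sublingual tablet):
  [0→1.5]: (0.00+12.96)/2 × 1.5 = 9.72
  [1.5→3.5]: (12.96+7.93)/2 × 2 = 20.89
  [3.5→9.5]: (7.93+0.81)/2 × 6 = 26.22
  [9.5→10.5]: (0.81+0.55)/2 × 1 = 0.68
  [10.5→14.5]: (0.55+0.12)/2 × 4 = 1.34
  [14.5→15]: (0.12+0.10)/2 × 0.5 = 0.055
  Sum = 58.905 µg/mL·h
Tail: C_last/k_e = 0.10/0.389 = 0.257
AUC_0→∞ (sublingual tablet) = 58.905 + 0.257 = 59.162 µg/mL·h
F = (AUC_ev/D_ev)/(AUC_iv/D_iv) = (59.162/10)/(42.8/5) = 5.9162/8.56 = 0.6911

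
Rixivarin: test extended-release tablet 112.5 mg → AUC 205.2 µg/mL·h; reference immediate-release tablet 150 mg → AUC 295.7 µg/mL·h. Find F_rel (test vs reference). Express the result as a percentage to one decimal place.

F_rel = 92.5%

F_rel = (AUC_test/D_test) / (AUC_ref/D_ref)
      = (205.2/112.5) / (295.7/150)
      = 1.824 / 1.97133 = 0.9253 = 92.53%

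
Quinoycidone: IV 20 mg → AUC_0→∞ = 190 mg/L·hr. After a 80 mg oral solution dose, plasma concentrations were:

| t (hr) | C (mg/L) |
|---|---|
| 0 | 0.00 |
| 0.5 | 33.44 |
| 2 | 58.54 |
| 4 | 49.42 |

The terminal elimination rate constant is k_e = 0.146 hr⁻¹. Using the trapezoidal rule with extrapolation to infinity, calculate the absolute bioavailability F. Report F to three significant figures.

F = 0.689

Trapezoidal AUC_0→4 (oral solution):
  [0→0.5]: (0.00+33.44)/2 × 0.5 = 8.36
  [0.5→2]: (33.44+58.54)/2 × 1.5 = 68.985
  [2→4]: (58.54+49.42)/2 × 2 = 107.96
  Sum = 185.305 mg/L·hr
Tail: C_last/k_e = 49.42/0.146 = 338.493
AUC_0→∞ (oral solution) = 185.305 + 338.493 = 523.798 mg/L·hr
F = (AUC_ev/D_ev)/(AUC_iv/D_iv) = (523.798/80)/(190/20) = 6.547475/9.5 = 0.6892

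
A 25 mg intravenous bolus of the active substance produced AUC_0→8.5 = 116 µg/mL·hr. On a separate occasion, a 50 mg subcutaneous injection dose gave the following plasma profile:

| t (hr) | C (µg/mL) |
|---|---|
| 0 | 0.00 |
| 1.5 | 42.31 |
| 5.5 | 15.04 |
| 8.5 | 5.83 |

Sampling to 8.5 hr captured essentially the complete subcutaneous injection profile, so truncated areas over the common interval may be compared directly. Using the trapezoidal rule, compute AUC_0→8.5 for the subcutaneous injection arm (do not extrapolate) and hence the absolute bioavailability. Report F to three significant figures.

F = 0.766

Trapezoidal AUC_0→8.5 (subcutaneous injection):
  [0→1.5]: (0.00+42.31)/2 × 1.5 = 31.7325
  [1.5→5.5]: (42.31+15.04)/2 × 4 = 114.7
  [5.5→8.5]: (15.04+5.83)/2 × 3 = 31.305
  Sum = 177.7375 µg/mL·hr
F = (AUC_ev/D_ev)/(AUC_iv/D_iv) = (177.7375/50)/(116/25) = 3.55475/4.64 = 0.7661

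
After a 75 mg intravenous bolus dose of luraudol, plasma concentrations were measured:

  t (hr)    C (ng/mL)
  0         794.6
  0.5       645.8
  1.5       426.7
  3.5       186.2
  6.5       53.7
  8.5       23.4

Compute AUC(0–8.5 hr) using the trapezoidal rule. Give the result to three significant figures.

Trapezoidal AUC_0→8.5:
  [0→0.5]: (794.6+645.8)/2 × 0.5 = 360.1
  [0.5→1.5]: (645.8+426.7)/2 × 1 = 536.25
  [1.5→3.5]: (426.7+186.2)/2 × 2 = 612.9
  [3.5→6.5]: (186.2+53.7)/2 × 3 = 359.85
  [6.5→8.5]: (53.7+23.4)/2 × 2 = 77.1
  Sum = 1946.2 ng/mL·hr

AUC = 1950 ng/mL·hr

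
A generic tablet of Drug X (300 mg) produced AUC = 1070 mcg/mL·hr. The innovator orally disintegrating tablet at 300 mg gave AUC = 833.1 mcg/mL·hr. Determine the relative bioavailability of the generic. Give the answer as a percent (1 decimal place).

F_rel = (AUC_test/D_test) / (AUC_ref/D_ref)
      = (1070/300) / (833.1/300)
      = 3.56667 / 2.777 = 1.2844 = 128.44%

F_rel = 128.4%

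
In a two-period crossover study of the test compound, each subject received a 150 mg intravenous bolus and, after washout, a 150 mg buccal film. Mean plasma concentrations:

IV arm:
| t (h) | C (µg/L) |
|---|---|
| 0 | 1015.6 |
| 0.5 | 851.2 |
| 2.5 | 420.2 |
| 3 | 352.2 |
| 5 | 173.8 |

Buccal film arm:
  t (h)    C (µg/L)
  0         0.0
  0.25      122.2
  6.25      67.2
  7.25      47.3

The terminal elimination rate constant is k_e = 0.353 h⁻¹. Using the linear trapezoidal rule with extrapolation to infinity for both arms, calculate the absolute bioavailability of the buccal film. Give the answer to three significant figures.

Trapezoidal AUC_0→5 (IV):
  [0→0.5]: (1015.6+851.2)/2 × 0.5 = 466.7
  [0.5→2.5]: (851.2+420.2)/2 × 2 = 1271.4
  [2.5→3]: (420.2+352.2)/2 × 0.5 = 193.1
  [3→5]: (352.2+173.8)/2 × 2 = 526.0
  Sum = 2457.2 µg/L·h
IV tail: 173.8/0.353 = 492.351; AUC_iv,0→∞ = 2457.2 + 492.351 = 2949.551 µg/L·h
Trapezoidal AUC_0→7.25 (buccal film):
  [0→0.25]: (0.0+122.2)/2 × 0.25 = 15.275
  [0.25→6.25]: (122.2+67.2)/2 × 6 = 568.2
  [6.25→7.25]: (67.2+47.3)/2 × 1 = 57.25
  Sum = 640.725 µg/L·h
buccal film tail: 47.3/0.353 = 133.994; AUC_ev,0→∞ = 640.725 + 133.994 = 774.719 µg/L·h
F = (AUC_ev/D_ev)/(AUC_iv/D_iv) = (774.719/150)/(2949.551/150) = 5.16479/19.6637 = 0.2627

F = 0.263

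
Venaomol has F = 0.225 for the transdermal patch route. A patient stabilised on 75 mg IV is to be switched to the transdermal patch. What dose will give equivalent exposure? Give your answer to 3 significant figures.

For equal systemic exposure: F × D_ev = D_iv
D_ev = D_iv / F = 75 / 0.225 = 333.333 mg

D_transdermal = 333 mg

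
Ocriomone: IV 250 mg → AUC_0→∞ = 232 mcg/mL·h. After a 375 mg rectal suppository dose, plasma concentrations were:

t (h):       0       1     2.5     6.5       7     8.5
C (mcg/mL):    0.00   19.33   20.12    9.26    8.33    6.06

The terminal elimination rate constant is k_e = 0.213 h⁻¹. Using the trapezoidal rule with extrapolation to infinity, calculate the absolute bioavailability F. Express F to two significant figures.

Trapezoidal AUC_0→8.5 (rectal suppository):
  [0→1]: (0.00+19.33)/2 × 1 = 9.665
  [1→2.5]: (19.33+20.12)/2 × 1.5 = 29.5875
  [2.5→6.5]: (20.12+9.26)/2 × 4 = 58.76
  [6.5→7]: (9.26+8.33)/2 × 0.5 = 4.3975
  [7→8.5]: (8.33+6.06)/2 × 1.5 = 10.7925
  Sum = 113.2025 mcg/mL·h
Tail: C_last/k_e = 6.06/0.213 = 28.451
AUC_0→∞ (rectal suppository) = 113.2025 + 28.451 = 141.6535 mcg/mL·h
F = (AUC_ev/D_ev)/(AUC_iv/D_iv) = (141.6535/375)/(232/250) = 0.377743/0.928 = 0.4071

F = 0.41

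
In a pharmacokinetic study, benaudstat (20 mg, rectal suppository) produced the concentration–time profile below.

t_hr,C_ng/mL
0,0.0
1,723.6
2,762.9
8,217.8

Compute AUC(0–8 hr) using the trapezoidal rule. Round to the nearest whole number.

Trapezoidal AUC_0→8:
  [0→1]: (0.0+723.6)/2 × 1 = 361.8
  [1→2]: (723.6+762.9)/2 × 1 = 743.25
  [2→8]: (762.9+217.8)/2 × 6 = 2942.1
  Sum = 4047.15 ng/mL·hr

AUC = 4047 ng/mL·hr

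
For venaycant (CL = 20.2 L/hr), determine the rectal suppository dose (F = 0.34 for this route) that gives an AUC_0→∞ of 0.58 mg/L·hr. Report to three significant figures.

Dose = 34.5 mg

Dose = CL × AUC_0→∞ / F
     = 20.2 × 0.58 / 0.34 = 34.4588 mg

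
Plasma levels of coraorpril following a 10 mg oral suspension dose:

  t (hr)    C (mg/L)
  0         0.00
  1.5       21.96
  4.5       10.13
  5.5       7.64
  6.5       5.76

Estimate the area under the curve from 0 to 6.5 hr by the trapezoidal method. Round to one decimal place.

AUC = 80.2 mg/L·hr

Trapezoidal AUC_0→6.5:
  [0→1.5]: (0.00+21.96)/2 × 1.5 = 16.47
  [1.5→4.5]: (21.96+10.13)/2 × 3 = 48.135
  [4.5→5.5]: (10.13+7.64)/2 × 1 = 8.885
  [5.5→6.5]: (7.64+5.76)/2 × 1 = 6.7
  Sum = 80.19 mg/L·hr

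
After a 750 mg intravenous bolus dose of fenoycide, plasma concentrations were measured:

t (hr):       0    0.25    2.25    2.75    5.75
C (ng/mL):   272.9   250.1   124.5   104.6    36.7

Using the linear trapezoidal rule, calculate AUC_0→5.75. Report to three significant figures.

AUC = 709 ng/mL·hr

Trapezoidal AUC_0→5.75:
  [0→0.25]: (272.9+250.1)/2 × 0.25 = 65.375
  [0.25→2.25]: (250.1+124.5)/2 × 2 = 374.6
  [2.25→2.75]: (124.5+104.6)/2 × 0.5 = 57.275
  [2.75→5.75]: (104.6+36.7)/2 × 3 = 211.95
  Sum = 709.2 ng/mL·hr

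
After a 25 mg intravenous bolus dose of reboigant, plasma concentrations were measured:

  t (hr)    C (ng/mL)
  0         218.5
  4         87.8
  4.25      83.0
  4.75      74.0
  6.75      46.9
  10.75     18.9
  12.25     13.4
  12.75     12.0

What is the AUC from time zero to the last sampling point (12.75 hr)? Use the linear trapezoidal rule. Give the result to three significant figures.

Trapezoidal AUC_0→12.75:
  [0→4]: (218.5+87.8)/2 × 4 = 612.6
  [4→4.25]: (87.8+83.0)/2 × 0.25 = 21.35
  [4.25→4.75]: (83.0+74.0)/2 × 0.5 = 39.25
  [4.75→6.75]: (74.0+46.9)/2 × 2 = 120.9
  [6.75→10.75]: (46.9+18.9)/2 × 4 = 131.6
  [10.75→12.25]: (18.9+13.4)/2 × 1.5 = 24.225
  [12.25→12.75]: (13.4+12.0)/2 × 0.5 = 6.35
  Sum = 956.275 ng/mL·hr

AUC = 956 ng/mL·hr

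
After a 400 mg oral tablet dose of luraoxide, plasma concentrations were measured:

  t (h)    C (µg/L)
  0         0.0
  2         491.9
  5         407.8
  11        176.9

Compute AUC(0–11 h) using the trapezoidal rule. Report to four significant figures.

AUC = 3596 µg/L·h

Trapezoidal AUC_0→11:
  [0→2]: (0.0+491.9)/2 × 2 = 491.9
  [2→5]: (491.9+407.8)/2 × 3 = 1349.55
  [5→11]: (407.8+176.9)/2 × 6 = 1754.1
  Sum = 3595.55 µg/L·h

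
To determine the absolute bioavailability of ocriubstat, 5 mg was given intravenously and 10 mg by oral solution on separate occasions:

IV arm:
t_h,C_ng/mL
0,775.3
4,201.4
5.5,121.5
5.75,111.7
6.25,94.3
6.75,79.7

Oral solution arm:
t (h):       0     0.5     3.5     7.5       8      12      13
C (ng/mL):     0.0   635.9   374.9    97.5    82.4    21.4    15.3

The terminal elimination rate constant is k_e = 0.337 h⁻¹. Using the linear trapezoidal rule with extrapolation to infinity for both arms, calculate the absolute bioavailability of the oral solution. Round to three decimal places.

Trapezoidal AUC_0→6.75 (IV):
  [0→4]: (775.3+201.4)/2 × 4 = 1953.4
  [4→5.5]: (201.4+121.5)/2 × 1.5 = 242.175
  [5.5→5.75]: (121.5+111.7)/2 × 0.25 = 29.15
  [5.75→6.25]: (111.7+94.3)/2 × 0.5 = 51.5
  [6.25→6.75]: (94.3+79.7)/2 × 0.5 = 43.5
  Sum = 2319.725 ng/mL·h
IV tail: 79.7/0.337 = 236.499; AUC_iv,0→∞ = 2319.725 + 236.499 = 2556.224 ng/mL·h
Trapezoidal AUC_0→13 (oral solution):
  [0→0.5]: (0.0+635.9)/2 × 0.5 = 158.975
  [0.5→3.5]: (635.9+374.9)/2 × 3 = 1516.2
  [3.5→7.5]: (374.9+97.5)/2 × 4 = 944.8
  [7.5→8]: (97.5+82.4)/2 × 0.5 = 44.975
  [8→12]: (82.4+21.4)/2 × 4 = 207.6
  [12→13]: (21.4+15.3)/2 × 1 = 18.35
  Sum = 2890.9 ng/mL·h
oral solution tail: 15.3/0.337 = 45.401; AUC_ev,0→∞ = 2890.9 + 45.401 = 2936.301 ng/mL·h
F = (AUC_ev/D_ev)/(AUC_iv/D_iv) = (2936.301/10)/(2556.224/5) = 293.6301/511.2448 = 0.5743

F = 0.574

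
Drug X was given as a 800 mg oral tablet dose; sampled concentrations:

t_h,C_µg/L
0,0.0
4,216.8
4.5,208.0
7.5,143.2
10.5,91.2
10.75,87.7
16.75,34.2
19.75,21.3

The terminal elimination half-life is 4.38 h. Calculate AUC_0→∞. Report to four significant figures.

AUC = 2024 µg/L·h

Trapezoidal AUC_0→19.75:
  [0→4]: (0.0+216.8)/2 × 4 = 433.6
  [4→4.5]: (216.8+208.0)/2 × 0.5 = 106.2
  [4.5→7.5]: (208.0+143.2)/2 × 3 = 526.8
  [7.5→10.5]: (143.2+91.2)/2 × 3 = 351.6
  [10.5→10.75]: (91.2+87.7)/2 × 0.25 = 22.3625
  [10.75→16.75]: (87.7+34.2)/2 × 6 = 365.7
  [16.75→19.75]: (34.2+21.3)/2 × 3 = 83.25
  Sum = 1889.5125 µg/L·h
k_e = ln2 / t½ = 0.693147 / 4.38 = 0.1583 h^-1
Extrapolated tail: C_last / k_e = 21.3 / 0.1583 = 134.555
AUC_0→∞ = 1889.5125 + 134.555 = 2024.0675 µg/L·h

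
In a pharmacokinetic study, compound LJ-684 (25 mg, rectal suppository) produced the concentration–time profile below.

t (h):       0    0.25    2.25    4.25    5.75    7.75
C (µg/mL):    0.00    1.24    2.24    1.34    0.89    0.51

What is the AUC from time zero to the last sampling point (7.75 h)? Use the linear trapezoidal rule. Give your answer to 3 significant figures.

Trapezoidal AUC_0→7.75:
  [0→0.25]: (0.00+1.24)/2 × 0.25 = 0.155
  [0.25→2.25]: (1.24+2.24)/2 × 2 = 3.48
  [2.25→4.25]: (2.24+1.34)/2 × 2 = 3.58
  [4.25→5.75]: (1.34+0.89)/2 × 1.5 = 1.6725
  [5.75→7.75]: (0.89+0.51)/2 × 2 = 1.4
  Sum = 10.2875 µg/mL·h

AUC = 10.3 µg/mL·h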